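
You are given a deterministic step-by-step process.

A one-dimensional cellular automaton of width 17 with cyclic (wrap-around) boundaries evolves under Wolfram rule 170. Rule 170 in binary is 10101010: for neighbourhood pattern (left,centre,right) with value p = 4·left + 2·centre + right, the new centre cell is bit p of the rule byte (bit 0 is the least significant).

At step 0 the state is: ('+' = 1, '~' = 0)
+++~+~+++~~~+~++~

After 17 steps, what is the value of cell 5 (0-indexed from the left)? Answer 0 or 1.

[0] +++~+~+++~~~+~++~
[1] ++~+~+++~~~+~++~+
[2] +~+~+++~~~+~++~++
[3] ~+~+++~~~+~++~+++
[4] +~+++~~~+~++~+++~
[5] ~+++~~~+~++~+++~+
[6] +++~~~+~++~+++~+~
[7] ++~~~+~++~+++~+~+
[8] +~~~+~++~+++~+~++
[9] ~~~+~++~+++~+~+++
[10] ~~+~++~+++~+~+++~
[11] ~+~++~+++~+~+++~~
[12] +~++~+++~+~+++~~~
[13] ~++~+++~+~+++~~~+
[14] ++~+++~+~+++~~~+~
[15] +~+++~+~+++~~~+~+
[16] ~+++~+~+++~~~+~++
[17] +++~+~+++~~~+~++~

0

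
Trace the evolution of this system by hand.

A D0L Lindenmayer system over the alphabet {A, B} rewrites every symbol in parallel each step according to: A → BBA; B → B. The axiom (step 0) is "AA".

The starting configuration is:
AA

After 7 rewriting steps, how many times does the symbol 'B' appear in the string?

28

gen 0: AA
gen 1: BBABBA
gen 2: BBBBABBBBA
gen 3: BBBBBBABBBBBBA
gen 4: BBBBBBBBABBBBBBBBA
gen 5: BBBBBBBBBBABBBBBBBBBBA
gen 6: BBBBBBBBBBBBABBBBBBBBBBBBA
gen 7: BBBBBBBBBBBBBBABBBBBBBBBBBBBBA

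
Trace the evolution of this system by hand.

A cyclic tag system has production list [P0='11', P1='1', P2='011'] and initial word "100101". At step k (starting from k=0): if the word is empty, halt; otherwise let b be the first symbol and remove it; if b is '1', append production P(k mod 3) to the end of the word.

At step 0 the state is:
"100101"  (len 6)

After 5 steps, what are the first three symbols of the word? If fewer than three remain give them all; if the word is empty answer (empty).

111

t=0: "100101"  (len 6)
t=1: "0010111"  (len 7)
t=2: "010111"  (len 6)
t=3: "10111"  (len 5)
t=4: "011111"  (len 6)
t=5: "11111"  (len 5)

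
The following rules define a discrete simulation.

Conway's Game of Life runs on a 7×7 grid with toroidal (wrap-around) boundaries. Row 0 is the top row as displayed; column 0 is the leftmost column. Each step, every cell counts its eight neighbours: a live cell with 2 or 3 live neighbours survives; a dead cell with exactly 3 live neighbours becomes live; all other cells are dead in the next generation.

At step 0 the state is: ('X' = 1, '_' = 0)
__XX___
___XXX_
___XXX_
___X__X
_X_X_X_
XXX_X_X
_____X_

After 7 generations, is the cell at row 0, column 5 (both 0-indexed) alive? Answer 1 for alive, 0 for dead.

k=0  __XX___
___XXX_
___XXX_
___X__X
_X_X_X_
XXX_X_X
_____X_
k=1  __XX_X_
_____X_
__X___X
___X__X
_X_X_X_
XXXXX_X
X___XXX
k=2  ___X___
__XXXXX
_____XX
X__XXXX
_X___X_
_______
_______
k=3  __XX_X_
__XX__X
__X____
X______
X____X_
_______
_______
k=4  __XXX__
_X__X__
_XXX___
_X____X
______X
_______
_______
k=5  __XXX__
_X__X__
_X_X___
_X_____
X______
_______
___X___
k=6  __X_X__
_X__X__
XX_____
XXX____
_______
_______
__XXX__
k=7  _XX_XX_
XXXX___
_______
X_X____
_X_____
___X___
__X_X__

1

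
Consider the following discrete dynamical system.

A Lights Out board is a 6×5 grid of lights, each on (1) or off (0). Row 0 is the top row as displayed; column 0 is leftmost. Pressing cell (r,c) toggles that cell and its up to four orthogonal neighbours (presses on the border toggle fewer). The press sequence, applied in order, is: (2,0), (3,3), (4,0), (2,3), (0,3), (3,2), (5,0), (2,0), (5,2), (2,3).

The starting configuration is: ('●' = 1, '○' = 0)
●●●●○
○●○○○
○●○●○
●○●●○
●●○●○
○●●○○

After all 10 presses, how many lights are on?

14

step 0: ●●●●○
○●○○○
○●○●○
●○●●○
●●○●○
○●●○○
step 1: ●●●●○
●●○○○
●○○●○
○○●●○
●●○●○
○●●○○
step 2: ●●●●○
●●○○○
●○○○○
○○○○●
●●○○○
○●●○○
step 3: ●●●●○
●●○○○
●○○○○
●○○○●
○○○○○
●●●○○
step 4: ●●●●○
●●○●○
●○●●●
●○○●●
○○○○○
●●●○○
step 5: ●●○○●
●●○○○
●○●●●
●○○●●
○○○○○
●●●○○
step 6: ●●○○●
●●○○○
●○○●●
●●●○●
○○●○○
●●●○○
step 7: ●●○○●
●●○○○
●○○●●
●●●○●
●○●○○
○○●○○
step 8: ●●○○●
○●○○○
○●○●●
○●●○●
●○●○○
○○●○○
step 9: ●●○○●
○●○○○
○●○●●
○●●○●
●○○○○
○●○●○
step 10: ●●○○●
○●○●○
○●●○○
○●●●●
●○○○○
○●○●○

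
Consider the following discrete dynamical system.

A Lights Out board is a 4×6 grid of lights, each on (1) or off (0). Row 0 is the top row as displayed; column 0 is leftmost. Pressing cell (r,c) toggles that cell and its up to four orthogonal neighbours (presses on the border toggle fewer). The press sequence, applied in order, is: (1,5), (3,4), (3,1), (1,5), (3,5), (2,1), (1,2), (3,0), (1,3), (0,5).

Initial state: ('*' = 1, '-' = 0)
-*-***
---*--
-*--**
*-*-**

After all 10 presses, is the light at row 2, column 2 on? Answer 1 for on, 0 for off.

0

gen 0: -*-***
---*--
-*--**
*-*-**
gen 1: -*-**-
---***
-*--*-
*-*-**
gen 2: -*-**-
---***
-*----
*-**--
gen 3: -*-**-
---***
------
-*-*--
gen 4: -*-***
---*--
-----*
-*-*--
gen 5: -*-***
---*--
------
-*-***
gen 6: -*-***
-*-*--
***---
---***
gen 7: -*****
--*---
**----
---***
gen 8: -*****
--*---
-*----
**-***
gen 9: -**-**
---**-
-*-*--
**-***
gen 10: -**---
---***
-*-*--
**-***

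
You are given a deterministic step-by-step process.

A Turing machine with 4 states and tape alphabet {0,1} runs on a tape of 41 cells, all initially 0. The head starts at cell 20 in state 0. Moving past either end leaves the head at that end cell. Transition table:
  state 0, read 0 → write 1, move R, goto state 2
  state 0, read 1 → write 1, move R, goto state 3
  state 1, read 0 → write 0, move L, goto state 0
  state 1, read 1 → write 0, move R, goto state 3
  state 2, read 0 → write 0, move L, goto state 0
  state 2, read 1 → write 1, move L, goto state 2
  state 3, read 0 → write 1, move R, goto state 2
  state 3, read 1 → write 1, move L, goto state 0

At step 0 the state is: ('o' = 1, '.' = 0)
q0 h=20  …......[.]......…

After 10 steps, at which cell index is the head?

[0] q0 h=20  …......[.]......…
[1] q2 h=21  ….....o[.]......…
[2] q0 h=20  …......[o]......…
[3] q3 h=21  ….....o[.]......…
[4] q2 h=22  …....oo[.]......…
[5] q0 h=21  ….....o[o]......…
[6] q3 h=22  …....oo[.]......…
[7] q2 h=23  …...ooo[.]......…
[8] q0 h=22  …....oo[o]......…
[9] q3 h=23  …...ooo[.]......…
[10] q2 h=24  …..oooo[.]......…

24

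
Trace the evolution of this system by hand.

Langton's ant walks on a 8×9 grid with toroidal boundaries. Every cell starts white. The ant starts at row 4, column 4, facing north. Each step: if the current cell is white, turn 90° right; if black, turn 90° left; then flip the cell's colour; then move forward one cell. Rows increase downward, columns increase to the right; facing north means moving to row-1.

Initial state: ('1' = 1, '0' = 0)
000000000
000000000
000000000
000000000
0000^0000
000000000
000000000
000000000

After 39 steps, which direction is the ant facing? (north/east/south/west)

t=0: 000000000
000000000
000000000
000000000
0000^0000
000000000
000000000
000000000
t=1: 000000000
000000000
000000000
000000000
00001>000
000000000
000000000
000000000
t=2: 000000000
000000000
000000000
000000000
000011000
00000v000
000000000
000000000
t=3: 000000000
000000000
000000000
000000000
000011000
0000<1000
000000000
000000000
t=4: 000000000
000000000
000000000
000000000
0000^1000
000011000
000000000
000000000
t=5: 000000000
000000000
000000000
000000000
000<01000
000011000
000000000
000000000
t=6: 000000000
000000000
000000000
000^00000
000101000
000011000
000000000
000000000
t=7: 000000000
000000000
000000000
0001>0000
000101000
000011000
000000000
000000000
t=8: 000000000
000000000
000000000
000110000
0001v1000
000011000
000000000
000000000
t=9: 000000000
000000000
000000000
000110000
000<11000
000011000
000000000
000000000
t=10: 000000000
000000000
000000000
000110000
000011000
000v11000
000000000
000000000
t=11: 000000000
000000000
000000000
000110000
000011000
00<111000
000000000
000000000
t=12: 000000000
000000000
000000000
000110000
00^011000
001111000
000000000
000000000
t=13: 000000000
000000000
000000000
000110000
001>11000
001111000
000000000
000000000
t=14: 000000000
000000000
000000000
000110000
001111000
001v11000
000000000
000000000
t=15: 000000000
000000000
000000000
000110000
001111000
0010>1000
000000000
000000000
t=16: 000000000
000000000
000000000
000110000
0011^1000
001001000
000000000
000000000
t=17: 000000000
000000000
000000000
000110000
001<01000
001001000
000000000
000000000
t=18: 000000000
000000000
000000000
000110000
001001000
001v01000
000000000
000000000
t=19: 000000000
000000000
000000000
000110000
001001000
00<101000
000000000
000000000
t=20: 000000000
000000000
000000000
000110000
001001000
000101000
00v000000
000000000
t=21: 000000000
000000000
000000000
000110000
001001000
000101000
0<1000000
000000000
t=22: 000000000
000000000
000000000
000110000
001001000
0^0101000
011000000
000000000
t=23: 000000000
000000000
000000000
000110000
001001000
01>101000
011000000
000000000
t=24: 000000000
000000000
000000000
000110000
001001000
011101000
01v000000
000000000
t=25: 000000000
000000000
000000000
000110000
001001000
011101000
010>00000
000000000
t=26: 000000000
000000000
000000000
000110000
001001000
011101000
010100000
000v00000
t=27: 000000000
000000000
000000000
000110000
001001000
011101000
010100000
00<100000
t=28: 000000000
000000000
000000000
000110000
001001000
011101000
01^100000
001100000
t=29: 000000000
000000000
000000000
000110000
001001000
011101000
011>00000
001100000
t=30: 000000000
000000000
000000000
000110000
001001000
011^01000
011000000
001100000
t=31: 000000000
000000000
000000000
000110000
001001000
01<001000
011000000
001100000
t=32: 000000000
000000000
000000000
000110000
001001000
010001000
01v000000
001100000
t=33: 000000000
000000000
000000000
000110000
001001000
010001000
010>00000
001100000
t=34: 000000000
000000000
000000000
000110000
001001000
010001000
010100000
001v00000
t=35: 000000000
000000000
000000000
000110000
001001000
010001000
010100000
0010>0000
t=36: 0000v0000
000000000
000000000
000110000
001001000
010001000
010100000
001010000
t=37: 000<10000
000000000
000000000
000110000
001001000
010001000
010100000
001010000
t=38: 000110000
000000000
000000000
000110000
001001000
010001000
010100000
001^10000
t=39: 000110000
000000000
000000000
000110000
001001000
010001000
010100000
0011>0000

east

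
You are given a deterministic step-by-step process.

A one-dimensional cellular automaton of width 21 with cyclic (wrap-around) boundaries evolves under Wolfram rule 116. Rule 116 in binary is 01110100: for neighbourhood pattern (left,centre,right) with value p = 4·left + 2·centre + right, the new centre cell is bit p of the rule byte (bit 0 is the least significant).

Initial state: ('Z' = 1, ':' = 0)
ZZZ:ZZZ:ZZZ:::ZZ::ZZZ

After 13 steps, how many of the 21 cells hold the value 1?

8

gen 0: ZZZ:ZZZ:ZZZ:::ZZ::ZZZ
gen 1: ::ZZ::ZZ::ZZ:::ZZ::::
gen 2: :::ZZ::ZZ::ZZ:::ZZ:::
gen 3: ::::ZZ::ZZ::ZZ:::ZZ::
gen 4: :::::ZZ::ZZ::ZZ:::ZZ:
gen 5: ::::::ZZ::ZZ::ZZ:::ZZ
gen 6: Z::::::ZZ::ZZ::ZZ:::Z
gen 7: ZZ::::::ZZ::ZZ::ZZ:::
gen 8: :ZZ::::::ZZ::ZZ::ZZ::
gen 9: ::ZZ::::::ZZ::ZZ::ZZ:
gen 10: :::ZZ::::::ZZ::ZZ::ZZ
gen 11: Z:::ZZ::::::ZZ::ZZ::Z
gen 12: ZZ:::ZZ::::::ZZ::ZZ::
gen 13: :ZZ:::ZZ::::::ZZ::ZZ:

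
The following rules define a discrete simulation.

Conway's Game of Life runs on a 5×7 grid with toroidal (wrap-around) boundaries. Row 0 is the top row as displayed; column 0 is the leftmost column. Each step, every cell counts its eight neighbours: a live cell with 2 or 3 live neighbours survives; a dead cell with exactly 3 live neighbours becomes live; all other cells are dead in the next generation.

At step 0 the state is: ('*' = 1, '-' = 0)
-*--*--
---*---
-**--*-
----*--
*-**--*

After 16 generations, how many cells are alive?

3

0) -*--*--
---*---
-**--*-
----*--
*-**--*
1) **--*--
-*-**--
--***--
*---***
******-
2) ------*
**---*-
***---*
*------
--*----
3) **----*
--*--*-
--*----
*-*---*
-------
4) **----*
*-*---*
--**--*
-*-----
-------
5) -*----*
--**-*-
--**--*
--*----
-*-----
6) **-----
**-****
-*--*--
-***---
***----
7) ---***-
---****
------*
---*---
---*---
8) --*---*
---*--*
---*--*
-------
--**---
9) --*----
*-**-**
-------
--**---
--**---
10) ----*-*
-***--*
-*--*-*
--**---
-*-----
11) -*-*-*-
-****-*
-*--**-
****---
--**---
12) **---*-
-*----*
-----**
*------
*------
13) -*-----
-*-----
-----**
*------
*------
14) **-----
*------
*-----*
*------
**-----
15) ------*
-------
**----*
-------
------*
16) -------
------*
*------
------*
-------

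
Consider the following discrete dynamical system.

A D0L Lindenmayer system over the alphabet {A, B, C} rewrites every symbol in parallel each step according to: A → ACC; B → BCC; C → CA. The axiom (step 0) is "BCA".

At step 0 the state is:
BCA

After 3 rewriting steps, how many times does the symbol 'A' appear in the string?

18

step 0: BCA
step 1: BCCCAACC
step 2: BCCCACACAACCACCCACA
step 3: BCCCACACAACCCAACCCAACCACCCACAACCCACACAACCCAACC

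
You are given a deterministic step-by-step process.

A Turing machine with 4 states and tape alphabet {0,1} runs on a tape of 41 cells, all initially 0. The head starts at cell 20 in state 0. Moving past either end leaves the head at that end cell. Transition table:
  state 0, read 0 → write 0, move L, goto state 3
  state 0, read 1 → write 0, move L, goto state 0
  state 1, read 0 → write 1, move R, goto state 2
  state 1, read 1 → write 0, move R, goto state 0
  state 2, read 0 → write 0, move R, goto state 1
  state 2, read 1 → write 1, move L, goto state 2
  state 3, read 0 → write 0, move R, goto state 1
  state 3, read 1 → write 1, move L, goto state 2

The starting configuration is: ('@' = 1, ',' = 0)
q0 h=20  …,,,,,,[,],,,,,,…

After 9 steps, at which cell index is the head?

27

t=0: q0 h=20  …,,,,,,[,],,,,,,…
t=1: q3 h=19  …,,,,,,[,],,,,,,…
t=2: q1 h=20  …,,,,,,[,],,,,,,…
t=3: q2 h=21  …,,,,,@[,],,,,,,…
t=4: q1 h=22  …,,,,@,[,],,,,,,…
t=5: q2 h=23  …,,,@,@[,],,,,,,…
t=6: q1 h=24  …,,@,@,[,],,,,,,…
t=7: q2 h=25  …,@,@,@[,],,,,,,…
t=8: q1 h=26  …@,@,@,[,],,,,,,…
t=9: q2 h=27  …,@,@,@[,],,,,,,…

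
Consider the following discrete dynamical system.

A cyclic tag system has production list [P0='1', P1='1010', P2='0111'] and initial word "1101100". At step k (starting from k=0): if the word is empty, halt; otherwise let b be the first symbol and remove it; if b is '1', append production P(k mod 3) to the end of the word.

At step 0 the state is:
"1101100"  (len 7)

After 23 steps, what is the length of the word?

24

k=0  "1101100"  (len 7)
k=1  "1011001"  (len 7)
k=2  "0110011010"  (len 10)
k=3  "110011010"  (len 9)
k=4  "100110101"  (len 9)
k=5  "001101011010"  (len 12)
k=6  "01101011010"  (len 11)
k=7  "1101011010"  (len 10)
k=8  "1010110101010"  (len 13)
k=9  "0101101010100111"  (len 16)
k=10  "101101010100111"  (len 15)
k=11  "011010101001111010"  (len 18)
k=12  "11010101001111010"  (len 17)
k=13  "10101010011110101"  (len 17)
k=14  "01010100111101011010"  (len 20)
k=15  "1010100111101011010"  (len 19)
k=16  "0101001111010110101"  (len 19)
k=17  "101001111010110101"  (len 18)
k=18  "010011110101101010111"  (len 21)
k=19  "10011110101101010111"  (len 20)
k=20  "00111101011010101111010"  (len 23)
k=21  "0111101011010101111010"  (len 22)
k=22  "111101011010101111010"  (len 21)
k=23  "111010110101011110101010"  (len 24)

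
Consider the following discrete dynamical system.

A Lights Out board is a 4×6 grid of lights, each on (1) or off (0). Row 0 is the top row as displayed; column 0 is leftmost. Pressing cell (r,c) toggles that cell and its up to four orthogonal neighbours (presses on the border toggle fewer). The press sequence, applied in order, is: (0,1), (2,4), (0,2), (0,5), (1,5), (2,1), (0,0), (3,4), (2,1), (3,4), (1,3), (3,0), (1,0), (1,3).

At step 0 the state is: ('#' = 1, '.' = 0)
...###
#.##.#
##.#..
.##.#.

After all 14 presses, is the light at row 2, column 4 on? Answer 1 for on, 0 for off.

1

0) ...###
#.##.#
##.#..
.##.#.
1) ######
####.#
##.#..
.##.#.
2) ######
######
##..##
.##...
3) #...##
##.###
##..##
.##...
4) #.....
##.##.
##..##
.##...
5) #....#
##.#.#
##..#.
.##...
6) #....#
#..#.#
..#.#.
..#...
7) .#...#
...#.#
..#.#.
..#...
8) .#...#
...#.#
..#...
..####
9) .#...#
.#.#.#
##....
.#####
10) .#...#
.#.#.#
##..#.
.##...
11) .#.#.#
.##.##
##.##.
.##...
12) .#.#.#
.##.##
.#.##.
#.#...
13) ##.#.#
#.#.##
##.##.
#.#...
14) ##...#
#..#.#
##..#.
#.#...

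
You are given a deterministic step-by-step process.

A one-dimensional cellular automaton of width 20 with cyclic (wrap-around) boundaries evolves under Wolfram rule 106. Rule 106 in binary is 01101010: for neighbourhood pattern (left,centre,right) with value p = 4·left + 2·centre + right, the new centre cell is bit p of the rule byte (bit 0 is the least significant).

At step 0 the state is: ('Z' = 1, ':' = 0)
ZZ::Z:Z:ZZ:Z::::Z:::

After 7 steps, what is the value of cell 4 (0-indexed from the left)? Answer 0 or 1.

0) ZZ::Z:Z:ZZ:Z::::Z:::
1) ZZ:Z:Z:ZZZZ::::Z:::Z
2) :ZZ:Z:ZZ::Z:::Z:::ZZ
3) ZZZZ:ZZZ:Z:::Z:::ZZZ
4) :::ZZZ:ZZ:::Z:::ZZ::
5) ::ZZ:ZZZZ::Z:::ZZZ::
6) :ZZZZZ::Z:Z:::ZZ:Z::
7) ZZ:::Z:Z:Z:::ZZZZ:::

0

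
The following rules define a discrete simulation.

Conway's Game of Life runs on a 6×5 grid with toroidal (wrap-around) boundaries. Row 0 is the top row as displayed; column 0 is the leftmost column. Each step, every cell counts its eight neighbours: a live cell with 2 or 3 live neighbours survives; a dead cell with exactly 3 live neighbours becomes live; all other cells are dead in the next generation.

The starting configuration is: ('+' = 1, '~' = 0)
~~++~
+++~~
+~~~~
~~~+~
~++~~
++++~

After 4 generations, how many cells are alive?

14

0) ~~++~
+++~~
+~~~~
~~~+~
~++~~
++++~
1) ~~~~~
+~+++
+~+~+
~++~~
+~~~+
+~~~+
2) ~+~~~
+~+~~
~~~~~
~~+~~
~~~++
+~~~+
3) ~+~~+
~+~~~
~+~~~
~~~+~
+~~++
+~~++
4) ~++++
~++~~
~~+~~
+~++~
+~+~~
~++~~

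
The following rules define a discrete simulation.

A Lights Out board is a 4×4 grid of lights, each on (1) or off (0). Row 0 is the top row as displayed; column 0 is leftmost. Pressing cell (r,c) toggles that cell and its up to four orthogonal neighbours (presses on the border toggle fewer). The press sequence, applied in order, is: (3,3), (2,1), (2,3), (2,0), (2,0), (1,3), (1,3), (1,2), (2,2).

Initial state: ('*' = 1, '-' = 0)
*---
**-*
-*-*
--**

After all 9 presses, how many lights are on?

10

k=0  *---
**-*
-*-*
--**
k=1  *---
**-*
-*--
----
k=2  *---
*--*
*-*-
-*--
k=3  *---
*---
*--*
-*-*
k=4  *---
----
-*-*
**-*
k=5  *---
*---
*--*
-*-*
k=6  *--*
*-**
*---
-*-*
k=7  *---
*---
*--*
-*-*
k=8  *-*-
****
*-**
-*-*
k=9  *-*-
**-*
**--
-***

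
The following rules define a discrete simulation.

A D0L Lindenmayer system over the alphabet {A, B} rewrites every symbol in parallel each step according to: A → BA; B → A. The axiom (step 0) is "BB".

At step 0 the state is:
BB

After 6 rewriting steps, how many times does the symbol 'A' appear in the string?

16

0) BB
1) AA
2) BABA
3) ABAABA
4) BAABABAABA
5) ABABAABAABABAABA
6) BAABAABABAABABAABAABABAABA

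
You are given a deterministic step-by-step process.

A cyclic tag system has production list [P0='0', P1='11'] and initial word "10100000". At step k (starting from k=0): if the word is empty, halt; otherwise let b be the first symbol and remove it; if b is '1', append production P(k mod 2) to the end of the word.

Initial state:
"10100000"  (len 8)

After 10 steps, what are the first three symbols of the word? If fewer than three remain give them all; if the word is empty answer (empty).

(empty)

0) "10100000"  (len 8)
1) "01000000"  (len 8)
2) "1000000"  (len 7)
3) "0000000"  (len 7)
4) "000000"  (len 6)
5) "00000"  (len 5)
6) "0000"  (len 4)
7) "000"  (len 3)
8) "00"  (len 2)
9) "0"  (len 1)
10) (halted — word empty)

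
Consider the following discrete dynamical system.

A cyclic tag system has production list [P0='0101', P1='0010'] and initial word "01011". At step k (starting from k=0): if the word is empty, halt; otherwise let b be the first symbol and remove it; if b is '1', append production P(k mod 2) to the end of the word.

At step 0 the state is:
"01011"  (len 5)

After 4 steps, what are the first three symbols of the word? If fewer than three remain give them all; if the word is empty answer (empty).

t=0: "01011"  (len 5)
t=1: "1011"  (len 4)
t=2: "0110010"  (len 7)
t=3: "110010"  (len 6)
t=4: "100100010"  (len 9)

100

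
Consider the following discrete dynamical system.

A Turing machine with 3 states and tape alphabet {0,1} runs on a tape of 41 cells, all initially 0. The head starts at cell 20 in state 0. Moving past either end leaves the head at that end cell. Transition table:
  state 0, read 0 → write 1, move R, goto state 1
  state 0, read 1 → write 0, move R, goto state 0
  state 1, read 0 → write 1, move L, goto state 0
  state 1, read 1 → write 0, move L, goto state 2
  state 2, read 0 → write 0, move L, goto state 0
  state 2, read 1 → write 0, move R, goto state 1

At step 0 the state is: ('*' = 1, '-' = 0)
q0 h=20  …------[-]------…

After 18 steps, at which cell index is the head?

28

0) q0 h=20  …------[-]------…
1) q1 h=21  …-----*[-]------…
2) q0 h=20  …------[*]*-----…
3) q0 h=21  …------[*]------…
4) q0 h=22  …------[-]------…
5) q1 h=23  …-----*[-]------…
6) q0 h=22  …------[*]*-----…
7) q0 h=23  …------[*]------…
8) q0 h=24  …------[-]------…
9) q1 h=25  …-----*[-]------…
10) q0 h=24  …------[*]*-----…
11) q0 h=25  …------[*]------…
12) q0 h=26  …------[-]------…
13) q1 h=27  …-----*[-]------…
14) q0 h=26  …------[*]*-----…
15) q0 h=27  …------[*]------…
16) q0 h=28  …------[-]------…
17) q1 h=29  …-----*[-]------…
18) q0 h=28  …------[*]*-----…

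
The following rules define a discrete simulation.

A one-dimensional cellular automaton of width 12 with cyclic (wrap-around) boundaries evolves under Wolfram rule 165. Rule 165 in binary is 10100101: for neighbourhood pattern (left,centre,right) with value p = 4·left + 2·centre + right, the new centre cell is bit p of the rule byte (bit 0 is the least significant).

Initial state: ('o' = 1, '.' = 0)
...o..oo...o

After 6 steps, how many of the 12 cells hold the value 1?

10

step 0: ...o..oo...o
step 1: .o.o.....o.o
step 2: oooo.ooo.ooo
step 3: ooo.o.o.o.oo
step 4: oo.ooooooo.o
step 5: o.o.ooooo.o.
step 6: oooo.ooo.ooo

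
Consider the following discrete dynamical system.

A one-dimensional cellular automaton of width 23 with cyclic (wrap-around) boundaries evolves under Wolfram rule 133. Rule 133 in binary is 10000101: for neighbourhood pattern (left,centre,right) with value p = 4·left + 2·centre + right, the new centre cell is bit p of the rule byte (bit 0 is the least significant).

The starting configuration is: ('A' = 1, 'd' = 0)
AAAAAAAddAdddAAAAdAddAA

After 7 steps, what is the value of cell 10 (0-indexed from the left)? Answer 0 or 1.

[0] AAAAAAAddAdddAAAAdAddAA
[1] AAAAAAdddAdAddAAddAdddA
[2] AAAAAddAdAdAddddddAdAdd
[3] dAAAdddAdAdAdAAAAdAdAdd
[4] ddAddAdAdAdAddAAddAdAdA
[5] ddAddAdAdAdAddddddAdAdA
[6] ddAddAdAdAdAdAAAAdAdAdA
[7] ddAddAdAdAdAddAAddAdAdA

0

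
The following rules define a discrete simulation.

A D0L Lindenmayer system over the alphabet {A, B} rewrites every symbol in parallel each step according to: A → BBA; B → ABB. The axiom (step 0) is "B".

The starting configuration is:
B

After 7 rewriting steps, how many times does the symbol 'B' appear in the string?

1458

k=0  B
k=1  ABB
k=2  BBAABBABB
k=3  ABBABBBBABBAABBABBBBAABBABB
k=4  BBAABBABBBBAABBABBABBABBBBAABBABBBBABBAABBABBBBAABBABBABBABBBBABBAABBABBBBAABBABB
k=5  ABBABBBBABBAABBABBBBAABBABBABBABBBBABBAABBABBBBAABBABBBBAA…BBBAABBABBBBABBAABBABBBBAABBABBABBABBBBABBAABBABBBBAABBABB  (len 243)
k=6  BBAABBABBBBAABBABBABBABBBBAABBABBBBABBAABBABBBBAABBABBABBA…BBBAABBABBBBABBAABBABBBBAABBABBABBABBBBABBAABBABBBBAABBABB  (len 729)
k=7  ABBABBBBABBAABBABBBBAABBABBABBABBBBABBAABBABBBBAABBABBBBAA…BBBAABBABBBBABBAABBABBBBAABBABBABBABBBBABBAABBABBBBAABBABB  (len 2187)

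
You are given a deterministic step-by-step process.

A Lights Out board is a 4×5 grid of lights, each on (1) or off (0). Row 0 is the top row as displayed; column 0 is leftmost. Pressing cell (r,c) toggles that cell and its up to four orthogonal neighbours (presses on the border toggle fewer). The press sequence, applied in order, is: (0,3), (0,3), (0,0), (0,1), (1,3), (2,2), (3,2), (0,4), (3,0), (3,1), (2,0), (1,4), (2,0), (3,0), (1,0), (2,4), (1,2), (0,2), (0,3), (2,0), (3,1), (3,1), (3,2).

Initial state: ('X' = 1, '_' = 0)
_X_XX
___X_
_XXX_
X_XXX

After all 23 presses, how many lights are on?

10

t=0: _X_XX
___X_
_XXX_
X_XXX
t=1: _XX__
_____
_XXX_
X_XXX
t=2: _X_XX
___X_
_XXX_
X_XXX
t=3: X__XX
X__X_
_XXX_
X_XXX
t=4: _XXXX
XX_X_
_XXX_
X_XXX
t=5: _XX_X
XXX_X
_XX__
X_XXX
t=6: _XX_X
XX__X
___X_
X__XX
t=7: _XX_X
XX__X
__XX_
XXX_X
t=8: _XXX_
XX___
__XX_
XXX_X
t=9: _XXX_
XX___
X_XX_
__X_X
t=10: _XXX_
XX___
XXXX_
XX__X
t=11: _XXX_
_X___
__XX_
_X__X
t=12: _XXXX
_X_XX
__XXX
_X__X
t=13: _XXXX
XX_XX
XXXXX
XX__X
t=14: _XXXX
XX_XX
_XXXX
____X
t=15: XXXXX
___XX
XXXXX
____X
t=16: XXXXX
___X_
XXX__
_____
t=17: XX_XX
_XX__
XX___
_____
t=18: X_X_X
_X___
XX___
_____
t=19: X__X_
_X_X_
XX___
_____
t=20: X__X_
XX_X_
_____
X____
t=21: X__X_
XX_X_
_X___
_XX__
t=22: X__X_
XX_X_
_____
X____
t=23: X__X_
XX_X_
__X__
XXXX_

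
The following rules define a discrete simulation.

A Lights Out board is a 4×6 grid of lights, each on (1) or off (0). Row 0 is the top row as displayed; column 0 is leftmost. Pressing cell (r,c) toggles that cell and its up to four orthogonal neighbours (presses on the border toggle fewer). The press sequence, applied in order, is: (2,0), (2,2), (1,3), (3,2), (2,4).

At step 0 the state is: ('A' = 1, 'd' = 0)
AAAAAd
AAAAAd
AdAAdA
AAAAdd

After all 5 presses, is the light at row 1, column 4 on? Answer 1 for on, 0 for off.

1

gen 0: AAAAAd
AAAAAd
AdAAdA
AAAAdd
gen 1: AAAAAd
dAAAAd
dAAAdA
dAAAdd
gen 2: AAAAAd
dAdAAd
dddddA
dAdAdd
gen 3: AAAdAd
dAAddd
dddAdA
dAdAdd
gen 4: AAAdAd
dAAddd
ddAAdA
ddAddd
gen 5: AAAdAd
dAAdAd
ddAdAd
ddAdAd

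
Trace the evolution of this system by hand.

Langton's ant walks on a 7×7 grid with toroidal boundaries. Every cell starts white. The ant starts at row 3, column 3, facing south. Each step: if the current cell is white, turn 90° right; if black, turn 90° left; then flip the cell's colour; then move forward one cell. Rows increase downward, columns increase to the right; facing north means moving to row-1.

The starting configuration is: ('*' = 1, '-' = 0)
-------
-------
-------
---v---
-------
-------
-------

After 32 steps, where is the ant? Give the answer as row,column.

1,5

[0] -------
-------
-------
---v---
-------
-------
-------
[1] -------
-------
-------
--<*---
-------
-------
-------
[2] -------
-------
--^----
--**---
-------
-------
-------
[3] -------
-------
--*>---
--**---
-------
-------
-------
[4] -------
-------
--**---
--*v---
-------
-------
-------
[5] -------
-------
--**---
--*->--
-------
-------
-------
[6] -------
-------
--**---
--*-*--
----v--
-------
-------
[7] -------
-------
--**---
--*-*--
---<*--
-------
-------
[8] -------
-------
--**---
--*^*--
---**--
-------
-------
[9] -------
-------
--**---
--**>--
---**--
-------
-------
[10] -------
-------
--**^--
--**---
---**--
-------
-------
[11] -------
-------
--***>-
--**---
---**--
-------
-------
[12] -------
-------
--****-
--**-v-
---**--
-------
-------
[13] -------
-------
--****-
--**<*-
---**--
-------
-------
[14] -------
-------
--**^*-
--****-
---**--
-------
-------
[15] -------
-------
--*<-*-
--****-
---**--
-------
-------
[16] -------
-------
--*--*-
--*v**-
---**--
-------
-------
[17] -------
-------
--*--*-
--*->*-
---**--
-------
-------
[18] -------
-------
--*-^*-
--*--*-
---**--
-------
-------
[19] -------
-------
--*-*>-
--*--*-
---**--
-------
-------
[20] -------
-----^-
--*-*--
--*--*-
---**--
-------
-------
[21] -------
-----*>
--*-*--
--*--*-
---**--
-------
-------
[22] -------
-----**
--*-*-v
--*--*-
---**--
-------
-------
[23] -------
-----**
--*-*<*
--*--*-
---**--
-------
-------
[24] -------
-----^*
--*-***
--*--*-
---**--
-------
-------
[25] -------
----<-*
--*-***
--*--*-
---**--
-------
-------
[26] ----^--
----*-*
--*-***
--*--*-
---**--
-------
-------
[27] ----*>-
----*-*
--*-***
--*--*-
---**--
-------
-------
[28] ----**-
----*v*
--*-***
--*--*-
---**--
-------
-------
[29] ----**-
----<**
--*-***
--*--*-
---**--
-------
-------
[30] ----**-
-----**
--*-v**
--*--*-
---**--
-------
-------
[31] ----**-
-----**
--*-->*
--*--*-
---**--
-------
-------
[32] ----**-
-----^*
--*---*
--*--*-
---**--
-------
-------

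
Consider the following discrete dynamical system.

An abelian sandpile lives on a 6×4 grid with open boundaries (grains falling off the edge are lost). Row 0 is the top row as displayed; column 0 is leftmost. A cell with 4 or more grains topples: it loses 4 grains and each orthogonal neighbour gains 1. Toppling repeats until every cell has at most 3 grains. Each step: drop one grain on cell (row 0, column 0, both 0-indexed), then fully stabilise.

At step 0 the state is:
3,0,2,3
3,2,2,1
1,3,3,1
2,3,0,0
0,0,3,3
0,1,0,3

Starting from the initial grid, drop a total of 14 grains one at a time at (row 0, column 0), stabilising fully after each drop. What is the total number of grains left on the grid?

35

step 0: 3,0,2,3
3,2,2,1
1,3,3,1
2,3,0,0
0,0,3,3
0,1,0,3
step 1: 1,1,2,3
0,3,2,1
2,3,3,1
2,3,0,0
0,0,3,3
0,1,0,3
step 2: 2,1,2,3
0,3,2,1
2,3,3,1
2,3,0,0
0,0,3,3
0,1,0,3
step 3: 3,1,2,3
0,3,2,1
2,3,3,1
2,3,0,0
0,0,3,3
0,1,0,3
step 4: 0,2,2,3
1,3,2,1
2,3,3,1
2,3,0,0
0,0,3,3
0,1,0,3
step 5: 1,2,2,3
1,3,2,1
2,3,3,1
2,3,0,0
0,0,3,3
0,1,0,3
step 6: 2,2,2,3
1,3,2,1
2,3,3,1
2,3,0,0
0,0,3,3
0,1,0,3
step 7: 3,2,2,3
1,3,2,1
2,3,3,1
2,3,0,0
0,0,3,3
0,1,0,3
step 8: 0,3,2,3
2,3,2,1
2,3,3,1
2,3,0,0
0,0,3,3
0,1,0,3
step 9: 1,3,2,3
2,3,2,1
2,3,3,1
2,3,0,0
0,0,3,3
0,1,0,3
step 10: 2,3,2,3
2,3,2,1
2,3,3,1
2,3,0,0
0,0,3,3
0,1,0,3
step 11: 3,3,2,3
2,3,2,1
2,3,3,1
2,3,0,0
0,0,3,3
0,1,0,3
step 12: 2,2,1,0
1,3,1,3
1,3,1,2
0,1,2,0
1,1,3,3
0,1,0,3
step 13: 3,2,1,0
1,3,1,3
1,3,1,2
0,1,2,0
1,1,3,3
0,1,0,3
step 14: 0,3,1,0
2,3,1,3
1,3,1,2
0,1,2,0
1,1,3,3
0,1,0,3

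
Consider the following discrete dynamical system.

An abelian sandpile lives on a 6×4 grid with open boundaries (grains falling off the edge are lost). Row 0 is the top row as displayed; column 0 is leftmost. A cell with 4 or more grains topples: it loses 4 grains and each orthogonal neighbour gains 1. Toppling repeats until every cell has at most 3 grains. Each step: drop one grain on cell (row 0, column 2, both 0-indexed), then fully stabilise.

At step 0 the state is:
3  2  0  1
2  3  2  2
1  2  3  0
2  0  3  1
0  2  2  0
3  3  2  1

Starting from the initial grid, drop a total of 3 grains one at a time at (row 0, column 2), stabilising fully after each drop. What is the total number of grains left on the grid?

43

k=0  3  2  0  1
2  3  2  2
1  2  3  0
2  0  3  1
0  2  2  0
3  3  2  1
k=1  3  2  1  1
2  3  2  2
1  2  3  0
2  0  3  1
0  2  2  0
3  3  2  1
k=2  3  2  2  1
2  3  2  2
1  2  3  0
2  0  3  1
0  2  2  0
3  3  2  1
k=3  3  2  3  1
2  3  2  2
1  2  3  0
2  0  3  1
0  2  2  0
3  3  2  1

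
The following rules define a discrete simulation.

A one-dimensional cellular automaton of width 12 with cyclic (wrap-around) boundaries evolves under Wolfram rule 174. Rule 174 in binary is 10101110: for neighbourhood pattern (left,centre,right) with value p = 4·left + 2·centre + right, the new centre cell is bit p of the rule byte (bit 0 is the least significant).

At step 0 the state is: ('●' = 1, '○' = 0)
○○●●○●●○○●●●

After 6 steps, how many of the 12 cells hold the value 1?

gen 0: ○○●●○●●○○●●●
gen 1: ○●●○●●○○●●●○
gen 2: ●●○●●○○●●●○○
gen 3: ●○●●○○●●●○○●
gen 4: ○●●○○●●●○○●●
gen 5: ●●○○●●●○○●●○
gen 6: ●○○●●●○○●●○●

7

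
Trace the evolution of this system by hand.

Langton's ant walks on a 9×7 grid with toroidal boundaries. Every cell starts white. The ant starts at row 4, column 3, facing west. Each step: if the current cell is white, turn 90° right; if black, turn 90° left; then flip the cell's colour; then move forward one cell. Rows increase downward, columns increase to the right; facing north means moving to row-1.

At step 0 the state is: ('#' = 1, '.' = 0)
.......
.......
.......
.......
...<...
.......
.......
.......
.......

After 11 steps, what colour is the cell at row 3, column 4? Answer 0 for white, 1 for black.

1

[0] .......
.......
.......
.......
...<...
.......
.......
.......
.......
[1] .......
.......
.......
...^...
...#...
.......
.......
.......
.......
[2] .......
.......
.......
...#>..
...#...
.......
.......
.......
.......
[3] .......
.......
.......
...##..
...#v..
.......
.......
.......
.......
[4] .......
.......
.......
...##..
...<#..
.......
.......
.......
.......
[5] .......
.......
.......
...##..
....#..
...v...
.......
.......
.......
[6] .......
.......
.......
...##..
....#..
..<#...
.......
.......
.......
[7] .......
.......
.......
...##..
..^.#..
..##...
.......
.......
.......
[8] .......
.......
.......
...##..
..#>#..
..##...
.......
.......
.......
[9] .......
.......
.......
...##..
..###..
..#v...
.......
.......
.......
[10] .......
.......
.......
...##..
..###..
..#.>..
.......
.......
.......
[11] .......
.......
.......
...##..
..###..
..#.#..
....v..
.......
.......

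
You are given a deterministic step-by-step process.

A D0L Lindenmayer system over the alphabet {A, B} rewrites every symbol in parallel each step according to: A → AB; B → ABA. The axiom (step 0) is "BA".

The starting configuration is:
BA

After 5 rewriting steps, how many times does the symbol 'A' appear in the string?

99

k=0  BA
k=1  ABAAB
k=2  ABABAABABABA
k=3  ABABAABABAABABABAABABAABABAAB
k=4  ABABAABABAABABABAABABAABABABAABABAABABAABABABAABABAABABABAABABAABABABA
k=5  ABABAABABAABABABAABABAABABABAABABAABABAABABABAABABAABABABA…ABABAABABAABABABAABABAABABAABABABAABABAABABABAABABAABABAAB  (len 169)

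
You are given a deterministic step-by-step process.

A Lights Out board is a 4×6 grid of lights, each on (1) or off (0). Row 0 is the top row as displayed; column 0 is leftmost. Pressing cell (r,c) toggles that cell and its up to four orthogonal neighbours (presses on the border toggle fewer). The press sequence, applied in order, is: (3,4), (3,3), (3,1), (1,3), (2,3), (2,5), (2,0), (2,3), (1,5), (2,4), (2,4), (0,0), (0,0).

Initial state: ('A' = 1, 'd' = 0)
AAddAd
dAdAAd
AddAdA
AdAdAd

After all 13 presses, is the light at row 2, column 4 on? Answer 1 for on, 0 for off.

0) AAddAd
dAdAAd
AddAdA
AdAdAd
1) AAddAd
dAdAAd
AddAAA
AdAAdA
2) AAddAd
dAdAAd
AdddAA
AdddAA
3) AAddAd
dAdAAd
AAddAA
dAAdAA
4) AAdAAd
dAAddd
AAdAAA
dAAdAA
5) AAdAAd
dAAAdd
AAAddA
dAAAAA
6) AAdAAd
dAAAdA
AAAdAd
dAAAAd
7) AAdAAd
AAAAdA
ddAdAd
AAAAAd
8) AAdAAd
AAAddA
dddAdd
AAAdAd
9) AAdAAA
AAAdAd
dddAdA
AAAdAd
10) AAdAAA
AAAddd
ddddAd
AAAddd
11) AAdAAA
AAAdAd
dddAdA
AAAdAd
12) dddAAA
dAAdAd
dddAdA
AAAdAd
13) AAdAAA
AAAdAd
dddAdA
AAAdAd

0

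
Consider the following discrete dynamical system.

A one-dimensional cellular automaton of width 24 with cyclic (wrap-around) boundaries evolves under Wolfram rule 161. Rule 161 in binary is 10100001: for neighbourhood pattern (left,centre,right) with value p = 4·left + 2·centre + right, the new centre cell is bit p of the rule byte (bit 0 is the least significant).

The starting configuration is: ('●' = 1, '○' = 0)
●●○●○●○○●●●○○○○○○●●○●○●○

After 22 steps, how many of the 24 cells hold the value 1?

9

k=0  ●●○●○●○○●●●○○○○○○●●○●○●○
k=1  ○○●○●○○○○●○○●●●●○○○●○●○●
k=2  ○○○●○○●●○○○○○●●○○●○○●○●○
k=3  ●●○○○○○○○●●●○○○○○○○○○●○○
k=4  ○○○●●●●●○○●○○●●●●●●●○○○○
k=5  ●●○○●●●○○○○○○○●●●●●○○●●●
k=6  ●○○○○●○○●●●●●○○●●●○○○○●●
k=7  ○○●●○○○○○●●●○○○○●○○●●○○●
k=8  ○○○○○●●●○○●○○●●○○○○○○○○○
k=9  ●●●●○○●○○○○○○○○○●●●●●●●●
k=10  ●●●○○○○○●●●●●●●○○●●●●●●●
k=11  ●●○○●●●○○●●●●●○○○○●●●●●●
k=12  ●○○○○●○○○○●●●○○●●○○●●●●●
k=13  ○○●●○○○●●○○●○○○○○○○○●●●●
k=14  ○○○○○●○○○○○○○●●●●●●○○●●○
k=15  ●●●●○○○●●●●●○○●●●●○○○○○○
k=16  ○●●○○●○○●●●○○○○●●○○●●●●○
k=17  ○○○○○○○○○●○○●●○○○○○○●●○○
k=18  ●●●●●●●●○○○○○○○●●●●○○○○●
k=19  ●●●●●●●○○●●●●●○○●●○○●●○○
k=20  ○●●●●●○○○○●●●○○○○○○○○○○○
k=21  ○○●●●○○●●○○●○○●●●●●●●●●●
k=22  ○○○●○○○○○○○○○○○●●●●●●●●○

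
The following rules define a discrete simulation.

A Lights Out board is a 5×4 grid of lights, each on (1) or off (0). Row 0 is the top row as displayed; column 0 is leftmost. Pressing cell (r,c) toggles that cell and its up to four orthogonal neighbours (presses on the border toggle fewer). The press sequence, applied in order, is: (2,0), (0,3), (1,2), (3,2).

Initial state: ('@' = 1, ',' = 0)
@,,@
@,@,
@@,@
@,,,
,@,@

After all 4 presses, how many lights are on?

9

t=0: @,,@
@,@,
@@,@
@,,,
,@,@
t=1: @,,@
,,@,
,,,@
,,,,
,@,@
t=2: @,@,
,,@@
,,,@
,,,,
,@,@
t=3: @,,,
,@,,
,,@@
,,,,
,@,@
t=4: @,,,
,@,,
,,,@
,@@@
,@@@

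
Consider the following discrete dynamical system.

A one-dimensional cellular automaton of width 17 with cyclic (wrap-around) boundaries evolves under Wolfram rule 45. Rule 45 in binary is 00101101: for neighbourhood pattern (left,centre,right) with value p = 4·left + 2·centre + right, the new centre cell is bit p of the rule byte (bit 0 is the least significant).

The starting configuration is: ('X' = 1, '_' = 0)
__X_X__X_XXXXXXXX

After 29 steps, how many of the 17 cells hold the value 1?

10

k=0  __X_X__X_XXXXXXXX
k=1  __XXX__XXX_______
k=2  X_X____X___XXXXXX
k=3  _XX_XX_X_X_X_____
k=4  _X_XX_XXXXXX_XXXX
k=5  XXXX_XX_____XX___
k=6  X___XX__XXX_X__X_
k=7  X_X_X___X__XX__XX
k=8  _XXXX_X_X__X___X_
k=9  _X___XXXX__X_X_X_
k=10  _X_X_X_____XXXXX_
k=11  _XXXXX_XXX_X_____
k=12  _X____XX__XX_XXXX
k=13  XX_XX_X___X_XX___
k=14  X_XX_XX_X_XXX__X_
k=15  XXX_XX_XXXX____XX
k=16  ___XX_XX____XX_X_
k=17  XX_X_XX__XX_X_XX_
k=18  X_XXXX___X_XXXX_X
k=19  _XX____X_XXX___XX
k=20  XX__XX_XXX___X_X_
k=21  X___X_XX___X_XXXX
k=22  __X_XXX__X_XXX___
k=23  X_XXX____XXX___XX
k=24  _XX___XX_X___X_X_
k=25  _X__X_X_XX_X_XXX_
k=26  _X__XXXXX_XXXX___
k=27  _X__X____XX____XX
k=28  XX__X_XX_X__XX_X_
k=29  X___XXX_XX__X_XXX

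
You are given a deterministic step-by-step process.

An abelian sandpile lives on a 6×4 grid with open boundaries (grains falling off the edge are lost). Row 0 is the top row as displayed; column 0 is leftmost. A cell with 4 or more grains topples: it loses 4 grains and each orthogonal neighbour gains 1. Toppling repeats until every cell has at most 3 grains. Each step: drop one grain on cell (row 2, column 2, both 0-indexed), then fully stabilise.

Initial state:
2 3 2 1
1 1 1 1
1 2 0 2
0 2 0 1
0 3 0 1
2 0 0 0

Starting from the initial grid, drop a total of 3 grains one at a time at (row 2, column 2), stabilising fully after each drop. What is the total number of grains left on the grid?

t=0: 2 3 2 1
1 1 1 1
1 2 0 2
0 2 0 1
0 3 0 1
2 0 0 0
t=1: 2 3 2 1
1 1 1 1
1 2 1 2
0 2 0 1
0 3 0 1
2 0 0 0
t=2: 2 3 2 1
1 1 1 1
1 2 2 2
0 2 0 1
0 3 0 1
2 0 0 0
t=3: 2 3 2 1
1 1 1 1
1 2 3 2
0 2 0 1
0 3 0 1
2 0 0 0

29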